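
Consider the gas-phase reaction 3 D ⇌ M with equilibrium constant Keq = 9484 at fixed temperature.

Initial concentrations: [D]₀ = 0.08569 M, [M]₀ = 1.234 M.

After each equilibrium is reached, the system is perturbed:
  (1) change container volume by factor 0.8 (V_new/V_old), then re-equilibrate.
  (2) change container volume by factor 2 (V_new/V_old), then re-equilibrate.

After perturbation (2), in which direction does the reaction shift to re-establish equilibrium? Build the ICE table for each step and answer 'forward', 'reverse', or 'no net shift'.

Q₀ = 1961 vs Keq = 9484 ⇒ Q<K, forward
Step 1:
                    D           M
  I           0.08569       1.234
  C          -0.03486     0.01162
  E           0.05083       1.246
  solve Keq expr → x = 0.01162; check Q = 9484
Then change container volume by factor 0.8 (V_new/V_old).
Step 2:
                    D           M
  I           0.06354       1.557
  C         -0.008749    0.002916
  E           0.05479        1.56
  solve Keq expr → x = 0.002916; check Q = 9484
Then change container volume by factor 2 (V_new/V_old).
Step 3:
                    D           M
  I            0.0274        0.78
  C           0.01599   -0.005331
  E           0.04339      0.7746
  solve Keq expr → x = -0.005331; check Q = 9484

Direction: reverse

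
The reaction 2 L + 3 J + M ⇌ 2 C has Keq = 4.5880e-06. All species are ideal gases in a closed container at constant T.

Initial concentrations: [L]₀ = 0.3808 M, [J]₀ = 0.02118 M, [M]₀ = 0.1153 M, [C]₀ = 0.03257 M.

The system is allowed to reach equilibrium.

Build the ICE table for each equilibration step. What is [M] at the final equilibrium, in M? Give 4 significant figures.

Q₀ = 6678 vs Keq = 4.5880e-06 ⇒ Q>K, reverse
Step 1:
                   L          J          M          C
  I           0.3808    0.02118     0.1153    0.03257
  C          0.03256    0.04885    0.01628   -0.03256
  E           0.4134    0.07003     0.1316 5.9516e-06
  solve Keq expr → x = -0.01628; check Q = 4.5880e-06

[M]_eq = 0.1316 M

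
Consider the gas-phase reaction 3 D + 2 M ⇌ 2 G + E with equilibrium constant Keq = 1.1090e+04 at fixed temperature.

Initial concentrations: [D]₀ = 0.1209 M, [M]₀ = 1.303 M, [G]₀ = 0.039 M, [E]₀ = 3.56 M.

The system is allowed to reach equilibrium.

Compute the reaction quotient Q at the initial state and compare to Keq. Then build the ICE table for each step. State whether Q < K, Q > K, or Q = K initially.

Q₀ = 1.805 vs Keq = 1.1090e+04 ⇒ Q<K, forward
Step 1:
                   D          M          G          E
  I           0.1209      1.303      0.039       3.56
  C          -0.1071   -0.07143    0.07143    0.03571
  E          0.01376      1.232     0.1104      3.596
  solve Keq expr → x = 0.03571; check Q = 1.1090e+04

Q₀ = 1.805; Q < K (proceeds forward)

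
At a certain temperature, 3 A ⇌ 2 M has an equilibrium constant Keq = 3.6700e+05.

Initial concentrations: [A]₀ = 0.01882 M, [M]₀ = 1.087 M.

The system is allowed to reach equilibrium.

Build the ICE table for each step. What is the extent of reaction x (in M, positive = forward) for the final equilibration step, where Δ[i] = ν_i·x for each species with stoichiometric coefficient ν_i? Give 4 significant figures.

x = 0.001343 M

Q₀ = 1.7726e+05 vs Keq = 3.6700e+05 ⇒ Q<K, forward
Step 1:
                  A         M
  I         0.01882     1.087
  C        -0.00403  0.002686
  E         0.01479      1.09
  solve Keq expr → x = 0.001343; check Q = 3.6700e+05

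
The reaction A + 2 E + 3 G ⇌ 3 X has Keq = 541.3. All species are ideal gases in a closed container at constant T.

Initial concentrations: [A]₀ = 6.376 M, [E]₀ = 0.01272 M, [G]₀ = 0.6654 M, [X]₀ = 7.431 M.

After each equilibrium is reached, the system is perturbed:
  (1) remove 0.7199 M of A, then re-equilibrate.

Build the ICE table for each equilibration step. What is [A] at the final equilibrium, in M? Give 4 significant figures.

[A]_eq = 5.796 M

Q₀ = 1.3501e+06 vs Keq = 541.3 ⇒ Q>K, reverse
Step 1:
                  A         E         G         X
  Initial     6.376   0.01272    0.6654     7.431
  Change     0.1352    0.2703    0.4055   -0.4055
  Equil       6.511     0.283     1.071     7.026
  solve Keq expr → x = -0.1352; check Q = 541.3
Then remove 0.7199 M of A.
Step 2:
                  A         E         G         X
  Initial     5.791     0.283     1.071     7.026
  Change   0.004945  0.009891   0.01484  -0.01484
  Equil       5.796    0.2929     1.086     7.011
  solve Keq expr → x = -0.004945; check Q = 541.3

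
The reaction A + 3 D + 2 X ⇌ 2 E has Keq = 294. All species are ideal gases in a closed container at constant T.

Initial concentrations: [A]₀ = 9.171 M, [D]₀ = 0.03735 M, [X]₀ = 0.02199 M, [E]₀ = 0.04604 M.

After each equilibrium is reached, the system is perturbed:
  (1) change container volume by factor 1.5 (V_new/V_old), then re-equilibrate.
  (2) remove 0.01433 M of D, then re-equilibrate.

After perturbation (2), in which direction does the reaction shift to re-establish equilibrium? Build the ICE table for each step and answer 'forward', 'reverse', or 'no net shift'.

Direction: reverse

Q₀ = 9173 vs Keq = 294 ⇒ Q>K, reverse
Step 1:
                   A          D          X          E
  I            9.171    0.03735    0.02199    0.04604
  C         0.008009    0.02403    0.01602   -0.01602
  E            9.179    0.06138    0.03801    0.03002
  solve Keq expr → x = -0.008009; check Q = 294
Then change container volume by factor 1.5 (V_new/V_old).
Step 2:
                   A          D          X          E
  I            6.119    0.04092    0.02534    0.02001
  C         0.002809   0.008428   0.005619  -0.005619
  E            6.122    0.04935    0.03096     0.0144
  solve Keq expr → x = -0.002809; check Q = 294
Then remove 0.01433 M of D.
Step 3:
                   A          D          X          E
  I            6.122    0.03502    0.03096     0.0144
  C          0.00152    0.00456    0.00304   -0.00304
  E            6.124    0.03958      0.034    0.01136
  solve Keq expr → x = -0.00152; check Q = 294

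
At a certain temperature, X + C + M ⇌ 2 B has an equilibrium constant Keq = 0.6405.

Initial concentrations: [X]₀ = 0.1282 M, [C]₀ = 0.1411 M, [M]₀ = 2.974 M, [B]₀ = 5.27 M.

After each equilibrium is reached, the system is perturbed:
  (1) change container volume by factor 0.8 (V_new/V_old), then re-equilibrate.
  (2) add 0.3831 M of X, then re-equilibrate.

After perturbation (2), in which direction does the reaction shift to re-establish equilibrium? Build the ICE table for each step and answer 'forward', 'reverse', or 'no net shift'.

Q₀ = 516.3 vs Keq = 0.6405 ⇒ Q>K, reverse
Step 1:
                    X           C           M           B
  I            0.1282      0.1411       2.974        5.27
  C             1.375       1.375       1.375       -2.75
  E             1.503       1.516       4.349        2.52
  solve Keq expr → x = -1.375; check Q = 0.6405
Then change container volume by factor 0.8 (V_new/V_old).
Step 2:
                    X           C           M           B
  I             1.879       1.895       5.436        3.15
  C          -0.08903    -0.08903    -0.08903      0.1781
  E              1.79       1.806       5.347       3.328
  solve Keq expr → x = 0.08903; check Q = 0.6405
Then add 0.3831 M of X.
Step 3:
                    X           C           M           B
  I             2.173       1.806       5.347       3.328
  C          -0.08089    -0.08089    -0.08089      0.1618
  E             2.092       1.725       5.266        3.49
  solve Keq expr → x = 0.08089; check Q = 0.6405

Direction: forward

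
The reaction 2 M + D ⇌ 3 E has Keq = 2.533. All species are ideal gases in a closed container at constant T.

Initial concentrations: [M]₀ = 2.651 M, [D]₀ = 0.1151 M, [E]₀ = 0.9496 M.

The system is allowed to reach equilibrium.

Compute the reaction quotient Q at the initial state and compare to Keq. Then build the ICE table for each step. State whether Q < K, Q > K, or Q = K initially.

Q₀ = 1.059 vs Keq = 2.533 ⇒ Q<K, forward
Step 1:
                    M           D           E
  init          2.651      0.1151      0.9496
  Δ          -0.08233    -0.04116      0.1235
  eq            2.569     0.07394       1.073
  solve Keq expr → x = 0.04116; check Q = 2.533

Q₀ = 1.059; Q < K (proceeds forward)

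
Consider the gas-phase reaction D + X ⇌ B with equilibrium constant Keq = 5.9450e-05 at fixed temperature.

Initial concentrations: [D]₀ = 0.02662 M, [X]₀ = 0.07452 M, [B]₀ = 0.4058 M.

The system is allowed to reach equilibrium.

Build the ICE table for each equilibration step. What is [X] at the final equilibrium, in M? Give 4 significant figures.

[X]_eq = 0.4803 M

Q₀ = 204.6 vs Keq = 5.9450e-05 ⇒ Q>K, reverse
Step 1:
                   D          X          B
  init       0.02662    0.07452     0.4058
  Δ           0.4058     0.4058    -0.4058
  eq          0.4324     0.4803 1.2347e-05
  solve Keq expr → x = -0.4058; check Q = 5.9450e-05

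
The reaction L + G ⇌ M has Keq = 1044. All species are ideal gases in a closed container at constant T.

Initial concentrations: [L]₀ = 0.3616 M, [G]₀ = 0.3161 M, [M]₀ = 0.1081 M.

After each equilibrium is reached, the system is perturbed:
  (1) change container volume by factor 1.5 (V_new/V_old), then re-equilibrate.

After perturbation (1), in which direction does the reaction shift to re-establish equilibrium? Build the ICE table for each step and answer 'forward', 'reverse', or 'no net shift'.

Direction: reverse

Q₀ = 0.9457 vs Keq = 1044 ⇒ Q<K, forward
Step 1:
                  L         G         M
  init       0.3616    0.3161    0.1081
  Δ         -0.3086   -0.3086    0.3086
  eq        0.05303  0.007527    0.4167
  solve Keq expr → x = 0.3086; check Q = 1044
Then change container volume by factor 1.5 (V_new/V_old).
Step 2:
                  L         G         M
  init      0.03535  0.005018    0.2778
  Δ        0.002045  0.002045 -0.002045
  eq         0.0374  0.007063    0.2757
  solve Keq expr → x = -0.002045; check Q = 1044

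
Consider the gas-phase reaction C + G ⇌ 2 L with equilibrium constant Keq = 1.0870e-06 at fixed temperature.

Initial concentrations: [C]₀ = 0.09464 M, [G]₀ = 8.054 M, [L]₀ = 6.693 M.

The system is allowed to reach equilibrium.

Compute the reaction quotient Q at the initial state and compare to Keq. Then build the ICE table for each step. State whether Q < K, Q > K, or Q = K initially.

Q₀ = 58.77 vs Keq = 1.0870e-06 ⇒ Q>K, reverse
Step 1:
                   C          G          L
  Initial    0.09464      8.054      6.693
  Change       3.343      3.343     -6.686
  Equil        3.438       11.4   0.006526
  solve Keq expr → x = -3.343; check Q = 1.0870e-06

Q₀ = 58.77; Q > K (proceeds reverse)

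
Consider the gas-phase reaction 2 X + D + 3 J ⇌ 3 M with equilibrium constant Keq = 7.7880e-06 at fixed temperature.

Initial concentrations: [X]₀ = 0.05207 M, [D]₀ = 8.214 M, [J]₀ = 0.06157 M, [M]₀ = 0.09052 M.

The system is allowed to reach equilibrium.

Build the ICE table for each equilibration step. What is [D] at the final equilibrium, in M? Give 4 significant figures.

Q₀ = 142.7 vs Keq = 7.7880e-06 ⇒ Q>K, reverse
Step 1:
                   X          D          J          M
  init       0.05207      8.214    0.06157    0.09052
  Δ          0.05941    0.02971    0.08912   -0.08912
  eq          0.1115      8.244     0.1507   0.001398
  solve Keq expr → x = -0.02971; check Q = 7.7880e-06

[D]_eq = 8.244 M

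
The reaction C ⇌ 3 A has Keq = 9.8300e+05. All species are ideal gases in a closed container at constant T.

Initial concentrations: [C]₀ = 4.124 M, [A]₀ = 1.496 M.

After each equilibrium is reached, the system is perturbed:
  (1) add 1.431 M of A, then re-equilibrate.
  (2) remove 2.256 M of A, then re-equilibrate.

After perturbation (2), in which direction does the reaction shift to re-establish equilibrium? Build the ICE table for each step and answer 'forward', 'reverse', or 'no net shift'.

Q₀ = 0.8119 vs Keq = 9.8300e+05 ⇒ Q<K, forward
Step 1:
                   C          A
  init         4.124      1.496
  Δ           -4.121      12.36
  eq        0.002708      13.86
  solve Keq expr → x = 4.121; check Q = 9.8300e+05
Then add 1.431 M of A.
Step 2:
                   C          A
  init      0.002708      15.29
  Δ       9.2655e-04   -0.00278
  eq        0.003635      15.29
  solve Keq expr → x = -9.2655e-04; check Q = 9.8300e+05
Then remove 2.256 M of A.
Step 3:
                   C          A
  init      0.003635      13.03
  Δ        -0.001381   0.004144
  eq        0.002254      13.04
  solve Keq expr → x = 0.001381; check Q = 9.8300e+05

Direction: forward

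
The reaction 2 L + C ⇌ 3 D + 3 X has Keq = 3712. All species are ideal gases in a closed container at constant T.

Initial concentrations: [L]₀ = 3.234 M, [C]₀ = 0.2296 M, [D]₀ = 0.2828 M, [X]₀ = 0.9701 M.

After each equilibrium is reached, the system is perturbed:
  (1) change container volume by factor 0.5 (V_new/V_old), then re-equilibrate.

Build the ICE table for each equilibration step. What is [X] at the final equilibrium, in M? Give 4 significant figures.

Q₀ = 0.008599 vs Keq = 3712 ⇒ Q<K, forward
Step 1:
                    L           C           D           X
  I             3.234      0.2296      0.2828      0.9701
  C           -0.4589     -0.2295      0.6884      0.6884
  E             2.775  1.4616e-04      0.9712       1.658
  solve Keq expr → x = 0.2295; check Q = 3712
Then change container volume by factor 0.5 (V_new/V_old).
Step 2:
                    L           C           D           X
  I              5.55  2.9232e-04       1.942       3.317
  C          0.004017    0.002009   -0.006026   -0.006026
  E             5.554    0.002301       1.936       3.311
  solve Keq expr → x = -0.002009; check Q = 3712

[X]_eq = 3.311 M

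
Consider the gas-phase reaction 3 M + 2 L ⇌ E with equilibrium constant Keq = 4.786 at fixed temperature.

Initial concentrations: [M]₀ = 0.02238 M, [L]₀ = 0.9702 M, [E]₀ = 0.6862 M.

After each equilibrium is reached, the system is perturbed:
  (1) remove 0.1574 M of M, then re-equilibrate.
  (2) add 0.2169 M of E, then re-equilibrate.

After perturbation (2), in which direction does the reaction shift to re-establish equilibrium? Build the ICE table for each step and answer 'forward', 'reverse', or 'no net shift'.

Q₀ = 6.5035e+04 vs Keq = 4.786 ⇒ Q>K, reverse
Step 1:
                    M           L           E
  I           0.02238      0.9702      0.6862
  C            0.4002      0.2668     -0.1334
  E            0.4226       1.237      0.5528
  solve Keq expr → x = -0.1334; check Q = 4.786
Then remove 0.1574 M of M.
Step 2:
                    M           L           E
  I            0.2652       1.237      0.5528
  C            0.1283     0.08552    -0.04276
  E            0.3935       1.323        0.51
  solve Keq expr → x = -0.04276; check Q = 4.786
Then add 0.2169 M of E.
Step 3:
                    M           L           E
  I            0.3935       1.323      0.7269
  C           0.04066      0.0271    -0.01355
  E            0.4341        1.35      0.7134
  solve Keq expr → x = -0.01355; check Q = 4.786

Direction: reverse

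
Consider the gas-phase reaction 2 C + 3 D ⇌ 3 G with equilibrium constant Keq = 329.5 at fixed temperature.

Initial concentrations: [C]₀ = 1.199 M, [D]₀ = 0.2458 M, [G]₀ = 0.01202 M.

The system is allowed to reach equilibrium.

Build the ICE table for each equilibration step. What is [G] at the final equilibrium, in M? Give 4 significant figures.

[G]_eq = 0.2262 M

Q₀ = 8.1345e-05 vs Keq = 329.5 ⇒ Q<K, forward
Step 1:
                  C         D         G
  Initial     1.199    0.2458   0.01202
  Change    -0.1428   -0.2142    0.2142
  Equil       1.056   0.03158    0.2262
  solve Keq expr → x = 0.07141; check Q = 329.5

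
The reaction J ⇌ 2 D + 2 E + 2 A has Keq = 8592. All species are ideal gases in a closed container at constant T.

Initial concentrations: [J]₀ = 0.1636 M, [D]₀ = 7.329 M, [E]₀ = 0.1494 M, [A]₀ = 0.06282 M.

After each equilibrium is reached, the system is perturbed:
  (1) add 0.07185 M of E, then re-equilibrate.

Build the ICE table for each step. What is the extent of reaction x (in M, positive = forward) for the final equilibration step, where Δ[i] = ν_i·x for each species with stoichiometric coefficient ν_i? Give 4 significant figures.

x = -7.5744e-05 M

Q₀ = 0.02892 vs Keq = 8592 ⇒ Q<K, forward
Step 1:
                   J          D          E          A
  I           0.1636      7.329     0.1494    0.06282
  C          -0.1634     0.3267     0.3267     0.3267
  E       2.3467e-04      7.656     0.4761     0.3896
  solve Keq expr → x = 0.1634; check Q = 8592
Then add 0.07185 M of E.
Step 2:
                   J          D          E          A
  I       2.3467e-04      7.656      0.548     0.3896
  C       7.5744e-05 -1.5149e-04 -1.5149e-04 -1.5149e-04
  E       3.1041e-04      7.656     0.5478     0.3894
  solve Keq expr → x = -7.5744e-05; check Q = 8592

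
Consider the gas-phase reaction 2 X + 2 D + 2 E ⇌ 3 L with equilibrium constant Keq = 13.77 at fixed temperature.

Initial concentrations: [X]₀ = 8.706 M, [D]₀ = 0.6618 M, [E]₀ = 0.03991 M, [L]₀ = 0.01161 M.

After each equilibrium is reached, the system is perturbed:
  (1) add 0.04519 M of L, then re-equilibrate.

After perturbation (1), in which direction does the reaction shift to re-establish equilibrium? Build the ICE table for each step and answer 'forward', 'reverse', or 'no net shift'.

Q₀ = 2.9597e-05 vs Keq = 13.77 ⇒ Q<K, forward
Step 1:
                  X         D         E         L
  I           8.706    0.6618   0.03991   0.01161
  C        -0.03898  -0.03898  -0.03898   0.05848
  E           8.667    0.6228 9.2629e-04   0.07009
  solve Keq expr → x = 0.01949; check Q = 13.77
Then add 0.04519 M of L.
Step 2:
                  X         D         E         L
  I           8.667    0.6228 9.2629e-04    0.1153
  C       9.8688e-04 9.8688e-04 9.8688e-04  -0.00148
  E           8.668    0.6238  0.001913    0.1138
  solve Keq expr → x = -4.9344e-04; check Q = 13.77

Direction: reverse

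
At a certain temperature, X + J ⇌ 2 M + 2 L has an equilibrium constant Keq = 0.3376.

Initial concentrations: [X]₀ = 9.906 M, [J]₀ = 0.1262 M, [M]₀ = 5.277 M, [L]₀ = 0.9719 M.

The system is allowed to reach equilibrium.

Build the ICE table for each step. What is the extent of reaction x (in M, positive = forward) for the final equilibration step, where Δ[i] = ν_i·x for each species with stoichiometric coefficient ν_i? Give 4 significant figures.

Q₀ = 21.04 vs Keq = 0.3376 ⇒ Q>K, reverse
Step 1:
                  X         J         M         L
  I           9.906    0.1262     5.277    0.9719
  C          0.3464    0.3464   -0.6929   -0.6929
  E           10.25    0.4726     4.584     0.279
  solve Keq expr → x = -0.3464; check Q = 0.3376

x = -0.3464 M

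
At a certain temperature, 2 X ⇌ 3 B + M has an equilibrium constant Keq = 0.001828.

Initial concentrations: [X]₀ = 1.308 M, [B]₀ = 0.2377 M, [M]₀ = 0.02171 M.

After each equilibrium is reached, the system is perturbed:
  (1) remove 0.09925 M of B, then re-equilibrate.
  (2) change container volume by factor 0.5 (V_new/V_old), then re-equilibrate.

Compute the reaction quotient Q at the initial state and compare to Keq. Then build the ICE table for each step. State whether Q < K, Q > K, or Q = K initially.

Q₀ = 1.7042e-04 vs Keq = 0.001828 ⇒ Q<K, forward
Step 1:
                   X          B          M
  I            1.308     0.2377    0.02171
  C         -0.07892     0.1184    0.03946
  E            1.229     0.3561    0.06117
  solve Keq expr → x = 0.03946; check Q = 0.001828
Then remove 0.09925 M of B.
Step 2:
                   X          B          M
  I            1.229     0.2568    0.06117
  C         -0.04006    0.06009    0.02003
  E            1.189     0.3169     0.0812
  solve Keq expr → x = 0.02003; check Q = 0.001828
Then change container volume by factor 0.5 (V_new/V_old).
Step 3:
                   X          B          M
  I            2.378     0.6338     0.1624
  C           0.1085    -0.1628   -0.05426
  E            2.487     0.4711     0.1081
  solve Keq expr → x = -0.05426; check Q = 0.001828

Q₀ = 1.7042e-04; Q < K (proceeds forward)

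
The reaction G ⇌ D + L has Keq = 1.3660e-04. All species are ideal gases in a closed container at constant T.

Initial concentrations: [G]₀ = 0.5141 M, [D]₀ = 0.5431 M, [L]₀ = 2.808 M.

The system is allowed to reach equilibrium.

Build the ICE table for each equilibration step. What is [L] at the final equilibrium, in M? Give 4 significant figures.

[L]_eq = 2.265 M

Q₀ = 2.966 vs Keq = 1.3660e-04 ⇒ Q>K, reverse
Step 1:
                   G          D          L
  init        0.5141     0.5431      2.808
  Δ            0.543     -0.543     -0.543
  eq           1.057 6.3756e-05      2.265
  solve Keq expr → x = -0.543; check Q = 1.3660e-04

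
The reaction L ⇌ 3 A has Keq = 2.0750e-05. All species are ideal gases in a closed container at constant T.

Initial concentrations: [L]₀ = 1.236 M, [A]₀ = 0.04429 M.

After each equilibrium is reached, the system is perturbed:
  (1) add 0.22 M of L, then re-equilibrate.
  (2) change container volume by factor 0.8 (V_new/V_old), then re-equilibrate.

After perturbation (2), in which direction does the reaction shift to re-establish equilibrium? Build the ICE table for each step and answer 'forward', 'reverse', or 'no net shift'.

Q₀ = 7.0291e-05 vs Keq = 2.0750e-05 ⇒ Q>K, reverse
Step 1:
                    L           A
  I             1.236     0.04429
  C           0.00492    -0.01476
  E             1.241     0.02953
  solve Keq expr → x = -0.00492; check Q = 2.0750e-05
Then add 0.22 M of L.
Step 2:
                    L           A
  I             1.461     0.02953
  C       -5.4904e-04    0.001647
  E              1.46     0.03118
  solve Keq expr → x = 5.4904e-04; check Q = 2.0750e-05
Then change container volume by factor 0.8 (V_new/V_old).
Step 3:
                    L           A
  I             1.825     0.03897
  C          0.001792   -0.005376
  E             1.827     0.03359
  solve Keq expr → x = -0.001792; check Q = 2.0750e-05

Direction: reverse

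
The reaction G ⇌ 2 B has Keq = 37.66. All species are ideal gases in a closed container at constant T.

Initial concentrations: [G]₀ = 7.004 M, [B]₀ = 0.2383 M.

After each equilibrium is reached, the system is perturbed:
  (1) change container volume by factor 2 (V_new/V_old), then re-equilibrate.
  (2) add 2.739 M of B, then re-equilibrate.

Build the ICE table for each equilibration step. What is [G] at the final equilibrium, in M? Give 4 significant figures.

Q₀ = 0.008108 vs Keq = 37.66 ⇒ Q<K, forward
Step 1:
                    G           B
  init          7.004      0.2383
  Δ            -4.619       9.238
  eq            2.385       9.477
  solve Keq expr → x = 4.619; check Q = 37.66
Then change container volume by factor 2 (V_new/V_old).
Step 2:
                    G           B
  init          1.192       4.738
  Δ           -0.3861      0.7721
  eq           0.8063       5.511
  solve Keq expr → x = 0.3861; check Q = 37.66
Then add 2.739 M of B.
Step 3:
                    G           B
  init         0.8063        8.25
  Δ            0.5506      -1.101
  eq            1.357       7.148
  solve Keq expr → x = -0.5506; check Q = 37.66

[G]_eq = 1.357 M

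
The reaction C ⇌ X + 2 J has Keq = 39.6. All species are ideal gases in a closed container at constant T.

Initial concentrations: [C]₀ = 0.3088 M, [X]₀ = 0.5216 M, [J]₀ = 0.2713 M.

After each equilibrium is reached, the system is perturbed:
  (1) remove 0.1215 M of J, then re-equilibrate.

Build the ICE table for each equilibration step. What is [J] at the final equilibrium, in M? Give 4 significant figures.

Q₀ = 0.1243 vs Keq = 39.6 ⇒ Q<K, forward
Step 1:
                  C         X         J
  Initial    0.3088    0.5216    0.2713
  Change    -0.2936    0.2936    0.5873
  Equil     0.01517    0.8152    0.8586
  solve Keq expr → x = 0.2936; check Q = 39.6
Then remove 0.1215 M of J.
Step 2:
                  C         X         J
  Initial   0.01517    0.8152    0.7371
  Change  -0.003713  0.003713  0.007425
  Equil     0.01146    0.8189    0.7445
  solve Keq expr → x = 0.003713; check Q = 39.6

[J]_eq = 0.7445 M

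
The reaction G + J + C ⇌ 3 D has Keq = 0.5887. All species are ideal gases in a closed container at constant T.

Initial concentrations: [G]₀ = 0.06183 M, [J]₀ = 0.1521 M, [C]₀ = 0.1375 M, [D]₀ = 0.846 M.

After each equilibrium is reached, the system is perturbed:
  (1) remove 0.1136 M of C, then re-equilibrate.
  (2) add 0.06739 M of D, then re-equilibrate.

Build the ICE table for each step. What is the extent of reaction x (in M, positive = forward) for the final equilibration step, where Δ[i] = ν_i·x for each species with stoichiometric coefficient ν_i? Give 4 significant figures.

x = -0.0175 M

Q₀ = 468.3 vs Keq = 0.5887 ⇒ Q>K, reverse
Step 1:
                    G           J           C           D
  Initial     0.06183      0.1521      0.1375       0.846
  Change       0.1954      0.1954      0.1954     -0.5863
  Equil        0.2573      0.3475      0.3329      0.2597
  solve Keq expr → x = -0.1954; check Q = 0.5887
Then remove 0.1136 M of C.
Step 2:
                    G           J           C           D
  Initial      0.2573      0.3475      0.2193      0.2597
  Change     0.008756    0.008756    0.008756    -0.02627
  Equil         0.266      0.3563      0.2281      0.2335
  solve Keq expr → x = -0.008756; check Q = 0.5887
Then add 0.06739 M of D.
Step 3:
                    G           J           C           D
  Initial       0.266      0.3563      0.2281      0.3009
  Change       0.0175      0.0175      0.0175    -0.05249
  Equil        0.2835      0.3738      0.2456      0.2484
  solve Keq expr → x = -0.0175; check Q = 0.5887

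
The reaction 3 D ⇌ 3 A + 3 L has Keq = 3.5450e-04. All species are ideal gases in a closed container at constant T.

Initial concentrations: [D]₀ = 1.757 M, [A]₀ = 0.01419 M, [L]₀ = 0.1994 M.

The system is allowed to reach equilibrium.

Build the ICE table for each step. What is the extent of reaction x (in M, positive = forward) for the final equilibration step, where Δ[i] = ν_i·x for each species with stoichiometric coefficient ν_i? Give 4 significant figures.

x = 0.0781 M

Q₀ = 4.1765e-09 vs Keq = 3.5450e-04 ⇒ Q<K, forward
Step 1:
                  D         A         L
  Initial     1.757   0.01419    0.1994
  Change    -0.2343    0.2343    0.2343
  Equil       1.523    0.2485    0.4337
  solve Keq expr → x = 0.0781; check Q = 3.5450e-04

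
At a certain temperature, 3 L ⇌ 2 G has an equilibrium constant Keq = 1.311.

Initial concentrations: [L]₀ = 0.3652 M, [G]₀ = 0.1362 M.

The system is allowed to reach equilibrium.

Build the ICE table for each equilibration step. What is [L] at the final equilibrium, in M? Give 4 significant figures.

Q₀ = 0.3809 vs Keq = 1.311 ⇒ Q<K, forward
Step 1:
                    L           G
  I            0.3652      0.1362
  C          -0.07049     0.04699
  E            0.2947      0.1832
  solve Keq expr → x = 0.0235; check Q = 1.311

[L]_eq = 0.2947 M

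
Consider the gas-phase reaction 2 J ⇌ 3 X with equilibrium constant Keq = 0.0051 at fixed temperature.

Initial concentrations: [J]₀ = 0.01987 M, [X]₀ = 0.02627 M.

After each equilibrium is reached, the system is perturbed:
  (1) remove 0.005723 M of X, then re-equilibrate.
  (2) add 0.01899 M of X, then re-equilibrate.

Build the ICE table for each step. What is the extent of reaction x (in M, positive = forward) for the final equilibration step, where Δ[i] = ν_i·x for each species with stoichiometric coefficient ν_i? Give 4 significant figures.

Q₀ = 0.04592 vs Keq = 0.0051 ⇒ Q>K, reverse
Step 1:
                  J         X
  I         0.01987   0.02627
  C        0.007174  -0.01076
  E         0.02704   0.01551
  solve Keq expr → x = -0.003587; check Q = 0.0051
Then remove 0.005723 M of X.
Step 2:
                  J         X
  I         0.02704  0.009786
  C       -0.003028  0.004543
  E         0.02402   0.01433
  solve Keq expr → x = 0.001514; check Q = 0.0051
Then add 0.01899 M of X.
Step 3:
                  J         X
  I         0.02402   0.03332
  C         0.01013   -0.0152
  E         0.03415   0.01812
  solve Keq expr → x = -0.005067; check Q = 0.0051

x = -0.005067 M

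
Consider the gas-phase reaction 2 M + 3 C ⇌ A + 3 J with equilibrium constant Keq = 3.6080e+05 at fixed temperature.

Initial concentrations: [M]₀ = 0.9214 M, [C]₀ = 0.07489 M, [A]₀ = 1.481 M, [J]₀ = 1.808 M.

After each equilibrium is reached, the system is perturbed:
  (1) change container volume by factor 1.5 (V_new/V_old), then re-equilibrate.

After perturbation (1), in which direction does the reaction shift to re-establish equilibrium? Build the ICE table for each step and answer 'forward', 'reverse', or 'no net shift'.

Q₀ = 2.4546e+04 vs Keq = 3.6080e+05 ⇒ Q<K, forward
Step 1:
                  M         C         A         J
  init       0.9214   0.07489     1.481     1.808
  Δ        -0.02855  -0.04283   0.01428   0.04283
  eq         0.8928   0.03206     1.495     1.851
  solve Keq expr → x = 0.01428; check Q = 3.6080e+05
Then change container volume by factor 1.5 (V_new/V_old).
Step 2:
                  M         C         A         J
  init       0.5952   0.02138    0.9969     1.234
  Δ        0.001981  0.002972 -9.9075e-04 -0.002972
  eq         0.5972   0.02435    0.9959     1.231
  solve Keq expr → x = -9.9075e-04; check Q = 3.6080e+05

Direction: reverse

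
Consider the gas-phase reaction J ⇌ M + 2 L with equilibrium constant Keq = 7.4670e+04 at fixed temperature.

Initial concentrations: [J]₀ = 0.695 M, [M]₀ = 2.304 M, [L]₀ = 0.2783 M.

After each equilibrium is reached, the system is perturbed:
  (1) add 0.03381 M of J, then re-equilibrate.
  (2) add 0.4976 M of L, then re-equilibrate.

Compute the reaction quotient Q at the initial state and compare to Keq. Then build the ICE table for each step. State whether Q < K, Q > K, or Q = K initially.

Q₀ = 0.2568 vs Keq = 7.4670e+04 ⇒ Q<K, forward
Step 1:
                    J           M           L
  I             0.695       2.304      0.2783
  C           -0.6949      0.6949        1.39
  E        1.1175e-04       2.999       1.668
  solve Keq expr → x = 0.6949; check Q = 7.4670e+04
Then add 0.03381 M of J.
Step 2:
                    J           M           L
  I           0.03392       2.999       1.668
  C           -0.0338      0.0338      0.0676
  E        1.2235e-04       3.033       1.736
  solve Keq expr → x = 0.0338; check Q = 7.4670e+04
Then add 0.4976 M of L.
Step 3:
                    J           M           L
  I        1.2235e-04       3.033       2.233
  C        8.0177e-05 -8.0177e-05 -1.6035e-04
  E        2.0253e-04       3.033       2.233
  solve Keq expr → x = -8.0177e-05; check Q = 7.4670e+04

Q₀ = 0.2568; Q < K (proceeds forward)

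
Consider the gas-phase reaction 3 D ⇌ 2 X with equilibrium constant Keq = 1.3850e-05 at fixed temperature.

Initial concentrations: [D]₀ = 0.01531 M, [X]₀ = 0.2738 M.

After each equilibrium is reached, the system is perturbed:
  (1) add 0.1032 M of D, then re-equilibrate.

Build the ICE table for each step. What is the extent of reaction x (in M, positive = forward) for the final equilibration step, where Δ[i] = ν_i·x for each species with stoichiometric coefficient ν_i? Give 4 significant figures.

Q₀ = 2.0890e+04 vs Keq = 1.3850e-05 ⇒ Q>K, reverse
Step 1:
                  D         X
  init      0.01531    0.2738
  Δ          0.4092   -0.2728
  eq         0.4245  0.001029
  solve Keq expr → x = -0.1364; check Q = 1.3850e-05
Then add 0.1032 M of D.
Step 2:
                  D         X
  init       0.5277  0.001029
  Δ       -5.9235e-04 3.9490e-04
  eq         0.5271  0.001424
  solve Keq expr → x = 1.9745e-04; check Q = 1.3850e-05

x = 1.9745e-04 M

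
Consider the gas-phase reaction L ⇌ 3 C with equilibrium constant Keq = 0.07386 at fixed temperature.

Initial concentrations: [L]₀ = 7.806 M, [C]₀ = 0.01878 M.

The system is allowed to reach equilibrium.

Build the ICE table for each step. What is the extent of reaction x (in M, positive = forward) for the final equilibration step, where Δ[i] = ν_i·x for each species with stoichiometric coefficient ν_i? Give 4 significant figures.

x = 0.268 M

Q₀ = 8.4851e-07 vs Keq = 0.07386 ⇒ Q<K, forward
Step 1:
                  L         C
  Initial     7.806   0.01878
  Change     -0.268    0.8039
  Equil       7.538    0.8227
  solve Keq expr → x = 0.268; check Q = 0.07386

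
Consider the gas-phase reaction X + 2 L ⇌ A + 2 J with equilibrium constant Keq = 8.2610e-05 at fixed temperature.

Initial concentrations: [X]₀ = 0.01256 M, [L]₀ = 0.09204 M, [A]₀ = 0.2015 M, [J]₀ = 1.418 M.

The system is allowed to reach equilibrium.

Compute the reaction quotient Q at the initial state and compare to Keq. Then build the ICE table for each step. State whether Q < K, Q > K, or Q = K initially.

Q₀ = 3808; Q > K (proceeds reverse)

Q₀ = 3808 vs Keq = 8.2610e-05 ⇒ Q>K, reverse
Step 1:
                  X         L         A         J
  init      0.01256   0.09204    0.2015     1.418
  Δ          0.2015     0.403   -0.2015    -0.403
  eq         0.2141     0.495 4.2062e-06     1.015
  solve Keq expr → x = -0.2015; check Q = 8.2610e-05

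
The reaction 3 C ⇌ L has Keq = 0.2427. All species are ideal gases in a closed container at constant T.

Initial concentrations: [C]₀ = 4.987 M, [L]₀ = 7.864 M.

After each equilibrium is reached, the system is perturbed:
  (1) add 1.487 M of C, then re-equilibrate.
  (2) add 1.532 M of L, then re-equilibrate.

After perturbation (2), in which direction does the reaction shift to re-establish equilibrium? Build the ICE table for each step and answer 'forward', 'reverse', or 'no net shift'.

Q₀ = 0.06341 vs Keq = 0.2427 ⇒ Q<K, forward
Step 1:
                    C           L
  init          4.987       7.864
  Δ            -1.723      0.5744
  eq            3.264       8.438
  solve Keq expr → x = 0.5744; check Q = 0.2427
Then add 1.487 M of C.
Step 2:
                    C           L
  init          4.751       8.438
  Δ            -1.427      0.4756
  eq            3.324       8.914
  solve Keq expr → x = 0.4756; check Q = 0.2427
Then add 1.532 M of L.
Step 3:
                    C           L
  init          3.324       10.45
  Δ             0.174    -0.05799
  eq            3.498       10.39
  solve Keq expr → x = -0.05799; check Q = 0.2427

Direction: reverse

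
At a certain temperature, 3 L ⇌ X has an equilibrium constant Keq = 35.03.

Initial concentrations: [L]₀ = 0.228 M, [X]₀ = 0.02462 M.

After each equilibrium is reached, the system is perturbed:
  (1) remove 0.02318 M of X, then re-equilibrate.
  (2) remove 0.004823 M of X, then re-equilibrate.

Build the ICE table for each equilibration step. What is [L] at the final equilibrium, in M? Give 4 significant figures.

Q₀ = 2.077 vs Keq = 35.03 ⇒ Q<K, forward
Step 1:
                    L           X
  I             0.228     0.02462
  C            -0.108     0.03598
  E              0.12      0.0606
  solve Keq expr → x = 0.03598; check Q = 35.03
Then remove 0.02318 M of X.
Step 2:
                    L           X
  I              0.12     0.03742
  C          -0.01379    0.004598
  E            0.1063     0.04202
  solve Keq expr → x = 0.004598; check Q = 35.03
Then remove 0.004823 M of X.
Step 3:
                    L           X
  I            0.1063      0.0372
  C          -0.00325    0.001083
  E             0.103     0.03828
  solve Keq expr → x = 0.001083; check Q = 35.03

[L]_eq = 0.103 M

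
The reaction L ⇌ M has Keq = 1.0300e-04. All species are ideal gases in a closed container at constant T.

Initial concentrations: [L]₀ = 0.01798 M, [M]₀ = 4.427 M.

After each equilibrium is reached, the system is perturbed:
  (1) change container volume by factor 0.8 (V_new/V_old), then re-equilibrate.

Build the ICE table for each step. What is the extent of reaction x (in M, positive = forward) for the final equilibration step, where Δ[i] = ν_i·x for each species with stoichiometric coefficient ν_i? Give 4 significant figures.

x = 0 M

Q₀ = 246.2 vs Keq = 1.0300e-04 ⇒ Q>K, reverse
Step 1:
                   L          M
  Initial    0.01798      4.427
  Change       4.427     -4.427
  Equil        4.445 4.5779e-04
  solve Keq expr → x = -4.427; check Q = 1.0300e-04
Then change container volume by factor 0.8 (V_new/V_old).
Step 2:
                   L          M
  Initial      5.556 5.7223e-04
  Change           0          0
  Equil        5.556 5.7223e-04
  solve Keq expr → x = 0; check Q = 1.0300e-04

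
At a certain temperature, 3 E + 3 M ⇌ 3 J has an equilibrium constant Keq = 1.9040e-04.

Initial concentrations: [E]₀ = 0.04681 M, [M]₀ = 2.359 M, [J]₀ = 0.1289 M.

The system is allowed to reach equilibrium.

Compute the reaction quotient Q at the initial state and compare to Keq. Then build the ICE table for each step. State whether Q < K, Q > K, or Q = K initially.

Q₀ = 1.591 vs Keq = 1.9040e-04 ⇒ Q>K, reverse
Step 1:
                   E          M          J
  init       0.04681      2.359     0.1289
  Δ           0.1071     0.1071    -0.1071
  eq          0.1539      2.466    0.02183
  solve Keq expr → x = -0.03569; check Q = 1.9040e-04

Q₀ = 1.591; Q > K (proceeds reverse)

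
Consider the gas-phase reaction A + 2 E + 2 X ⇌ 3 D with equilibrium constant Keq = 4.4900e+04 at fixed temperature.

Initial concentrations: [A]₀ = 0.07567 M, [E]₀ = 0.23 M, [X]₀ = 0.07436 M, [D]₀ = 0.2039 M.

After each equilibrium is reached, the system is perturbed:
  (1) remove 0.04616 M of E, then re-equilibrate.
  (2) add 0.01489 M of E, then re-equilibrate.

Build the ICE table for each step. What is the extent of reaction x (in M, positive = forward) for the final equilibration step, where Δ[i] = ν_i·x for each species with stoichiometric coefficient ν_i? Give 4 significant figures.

x = 8.2967e-04 M

Q₀ = 383 vs Keq = 4.4900e+04 ⇒ Q<K, forward
Step 1:
                  A         E         X         D
  I         0.07567      0.23   0.07436    0.2039
  C        -0.02769  -0.05539  -0.05539   0.08308
  E         0.04798    0.1746   0.01897     0.287
  solve Keq expr → x = 0.02769; check Q = 4.4900e+04
Then remove 0.04616 M of E.
Step 2:
                  A         E         X         D
  I         0.04798    0.1285   0.01897     0.287
  C        0.002259  0.004518  0.004518 -0.006776
  E         0.05023     0.133   0.02349    0.2802
  solve Keq expr → x = -0.002259; check Q = 4.4900e+04
Then add 0.01489 M of E.
Step 3:
                  A         E         X         D
  I         0.05023    0.1479   0.02349    0.2802
  C       -8.2967e-04 -0.001659 -0.001659  0.002489
  E          0.0494    0.1462   0.02183    0.2827
  solve Keq expr → x = 8.2967e-04; check Q = 4.4900e+04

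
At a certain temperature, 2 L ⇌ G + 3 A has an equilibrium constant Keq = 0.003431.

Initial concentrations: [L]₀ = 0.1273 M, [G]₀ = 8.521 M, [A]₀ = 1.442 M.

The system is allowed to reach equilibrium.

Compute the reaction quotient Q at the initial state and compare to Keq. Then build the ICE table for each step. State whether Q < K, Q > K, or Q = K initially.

Q₀ = 1577; Q > K (proceeds reverse)

Q₀ = 1577 vs Keq = 0.003431 ⇒ Q>K, reverse
Step 1:
                  L         G         A
  Initial    0.1273     8.521     1.442
  Change       0.91    -0.455    -1.365
  Equil       1.037     8.066   0.07706
  solve Keq expr → x = -0.455; check Q = 0.003431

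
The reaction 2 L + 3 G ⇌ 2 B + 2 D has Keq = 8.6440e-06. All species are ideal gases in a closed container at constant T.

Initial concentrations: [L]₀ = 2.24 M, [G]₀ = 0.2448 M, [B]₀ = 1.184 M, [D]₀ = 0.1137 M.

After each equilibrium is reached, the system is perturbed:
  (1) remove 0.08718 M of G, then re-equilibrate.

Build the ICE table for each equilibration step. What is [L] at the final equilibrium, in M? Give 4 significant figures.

[L]_eq = 2.352 M

Q₀ = 0.2462 vs Keq = 8.6440e-06 ⇒ Q>K, reverse
Step 1:
                    L           G           B           D
  I              2.24      0.2448       1.184      0.1137
  C             0.112       0.168      -0.112      -0.112
  E             2.352      0.4128       1.072    0.001711
  solve Keq expr → x = -0.05599; check Q = 8.6440e-06
Then remove 0.08718 M of G.
Step 2:
                    L           G           B           D
  I             2.352      0.3256       1.072    0.001711
  C        5.0721e-04  7.6082e-04 -5.0721e-04 -5.0721e-04
  E             2.352      0.3264       1.072    0.001204
  solve Keq expr → x = -2.5361e-04; check Q = 8.6440e-06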